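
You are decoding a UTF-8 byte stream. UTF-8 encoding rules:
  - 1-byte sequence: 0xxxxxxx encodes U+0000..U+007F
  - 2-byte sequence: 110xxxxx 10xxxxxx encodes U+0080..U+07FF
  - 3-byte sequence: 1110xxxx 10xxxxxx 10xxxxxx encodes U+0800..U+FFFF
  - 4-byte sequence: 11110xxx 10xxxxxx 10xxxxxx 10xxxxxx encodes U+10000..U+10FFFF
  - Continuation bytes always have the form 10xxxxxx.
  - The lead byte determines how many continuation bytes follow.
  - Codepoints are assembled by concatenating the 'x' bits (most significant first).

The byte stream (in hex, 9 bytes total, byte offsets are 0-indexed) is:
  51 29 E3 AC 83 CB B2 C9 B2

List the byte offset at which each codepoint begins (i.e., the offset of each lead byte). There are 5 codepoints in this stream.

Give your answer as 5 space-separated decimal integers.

Answer: 0 1 2 5 7

Derivation:
Byte[0]=51: 1-byte ASCII. cp=U+0051
Byte[1]=29: 1-byte ASCII. cp=U+0029
Byte[2]=E3: 3-byte lead, need 2 cont bytes. acc=0x3
Byte[3]=AC: continuation. acc=(acc<<6)|0x2C=0xEC
Byte[4]=83: continuation. acc=(acc<<6)|0x03=0x3B03
Completed: cp=U+3B03 (starts at byte 2)
Byte[5]=CB: 2-byte lead, need 1 cont bytes. acc=0xB
Byte[6]=B2: continuation. acc=(acc<<6)|0x32=0x2F2
Completed: cp=U+02F2 (starts at byte 5)
Byte[7]=C9: 2-byte lead, need 1 cont bytes. acc=0x9
Byte[8]=B2: continuation. acc=(acc<<6)|0x32=0x272
Completed: cp=U+0272 (starts at byte 7)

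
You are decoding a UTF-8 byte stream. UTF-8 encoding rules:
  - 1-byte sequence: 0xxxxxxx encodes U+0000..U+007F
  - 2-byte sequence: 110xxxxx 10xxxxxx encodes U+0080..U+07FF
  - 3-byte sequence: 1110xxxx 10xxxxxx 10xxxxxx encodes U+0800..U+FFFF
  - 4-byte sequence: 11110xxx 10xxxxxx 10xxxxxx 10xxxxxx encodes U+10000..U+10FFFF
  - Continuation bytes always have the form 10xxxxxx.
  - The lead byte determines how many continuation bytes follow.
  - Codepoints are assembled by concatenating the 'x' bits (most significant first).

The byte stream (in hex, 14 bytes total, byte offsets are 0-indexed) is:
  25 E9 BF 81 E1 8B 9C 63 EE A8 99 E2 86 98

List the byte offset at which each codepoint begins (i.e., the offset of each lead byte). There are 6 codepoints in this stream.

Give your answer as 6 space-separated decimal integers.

Byte[0]=25: 1-byte ASCII. cp=U+0025
Byte[1]=E9: 3-byte lead, need 2 cont bytes. acc=0x9
Byte[2]=BF: continuation. acc=(acc<<6)|0x3F=0x27F
Byte[3]=81: continuation. acc=(acc<<6)|0x01=0x9FC1
Completed: cp=U+9FC1 (starts at byte 1)
Byte[4]=E1: 3-byte lead, need 2 cont bytes. acc=0x1
Byte[5]=8B: continuation. acc=(acc<<6)|0x0B=0x4B
Byte[6]=9C: continuation. acc=(acc<<6)|0x1C=0x12DC
Completed: cp=U+12DC (starts at byte 4)
Byte[7]=63: 1-byte ASCII. cp=U+0063
Byte[8]=EE: 3-byte lead, need 2 cont bytes. acc=0xE
Byte[9]=A8: continuation. acc=(acc<<6)|0x28=0x3A8
Byte[10]=99: continuation. acc=(acc<<6)|0x19=0xEA19
Completed: cp=U+EA19 (starts at byte 8)
Byte[11]=E2: 3-byte lead, need 2 cont bytes. acc=0x2
Byte[12]=86: continuation. acc=(acc<<6)|0x06=0x86
Byte[13]=98: continuation. acc=(acc<<6)|0x18=0x2198
Completed: cp=U+2198 (starts at byte 11)

Answer: 0 1 4 7 8 11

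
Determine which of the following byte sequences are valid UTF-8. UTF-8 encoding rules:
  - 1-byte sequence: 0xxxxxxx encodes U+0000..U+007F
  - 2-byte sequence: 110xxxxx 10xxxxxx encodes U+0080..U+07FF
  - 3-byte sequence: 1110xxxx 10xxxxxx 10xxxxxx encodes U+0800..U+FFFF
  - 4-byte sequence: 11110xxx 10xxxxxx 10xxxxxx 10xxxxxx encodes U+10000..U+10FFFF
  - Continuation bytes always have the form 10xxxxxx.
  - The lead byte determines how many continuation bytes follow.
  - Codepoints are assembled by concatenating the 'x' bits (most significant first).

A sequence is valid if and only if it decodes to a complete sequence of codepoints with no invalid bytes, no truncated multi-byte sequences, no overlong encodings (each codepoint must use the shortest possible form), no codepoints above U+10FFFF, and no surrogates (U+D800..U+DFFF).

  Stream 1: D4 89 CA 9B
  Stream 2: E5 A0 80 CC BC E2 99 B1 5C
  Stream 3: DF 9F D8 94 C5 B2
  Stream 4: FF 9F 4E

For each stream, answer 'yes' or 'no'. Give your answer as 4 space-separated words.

Stream 1: decodes cleanly. VALID
Stream 2: decodes cleanly. VALID
Stream 3: decodes cleanly. VALID
Stream 4: error at byte offset 0. INVALID

Answer: yes yes yes no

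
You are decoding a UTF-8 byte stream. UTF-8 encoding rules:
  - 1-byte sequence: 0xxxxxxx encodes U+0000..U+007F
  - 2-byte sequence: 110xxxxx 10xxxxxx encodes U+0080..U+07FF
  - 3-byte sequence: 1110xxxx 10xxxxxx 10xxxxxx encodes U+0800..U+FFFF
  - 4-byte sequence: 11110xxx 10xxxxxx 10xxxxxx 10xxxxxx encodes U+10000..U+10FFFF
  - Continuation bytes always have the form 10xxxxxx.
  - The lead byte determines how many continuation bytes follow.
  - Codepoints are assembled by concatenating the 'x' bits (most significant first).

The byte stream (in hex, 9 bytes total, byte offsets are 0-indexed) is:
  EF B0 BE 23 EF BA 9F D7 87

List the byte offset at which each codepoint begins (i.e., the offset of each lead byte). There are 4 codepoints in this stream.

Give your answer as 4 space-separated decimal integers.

Answer: 0 3 4 7

Derivation:
Byte[0]=EF: 3-byte lead, need 2 cont bytes. acc=0xF
Byte[1]=B0: continuation. acc=(acc<<6)|0x30=0x3F0
Byte[2]=BE: continuation. acc=(acc<<6)|0x3E=0xFC3E
Completed: cp=U+FC3E (starts at byte 0)
Byte[3]=23: 1-byte ASCII. cp=U+0023
Byte[4]=EF: 3-byte lead, need 2 cont bytes. acc=0xF
Byte[5]=BA: continuation. acc=(acc<<6)|0x3A=0x3FA
Byte[6]=9F: continuation. acc=(acc<<6)|0x1F=0xFE9F
Completed: cp=U+FE9F (starts at byte 4)
Byte[7]=D7: 2-byte lead, need 1 cont bytes. acc=0x17
Byte[8]=87: continuation. acc=(acc<<6)|0x07=0x5C7
Completed: cp=U+05C7 (starts at byte 7)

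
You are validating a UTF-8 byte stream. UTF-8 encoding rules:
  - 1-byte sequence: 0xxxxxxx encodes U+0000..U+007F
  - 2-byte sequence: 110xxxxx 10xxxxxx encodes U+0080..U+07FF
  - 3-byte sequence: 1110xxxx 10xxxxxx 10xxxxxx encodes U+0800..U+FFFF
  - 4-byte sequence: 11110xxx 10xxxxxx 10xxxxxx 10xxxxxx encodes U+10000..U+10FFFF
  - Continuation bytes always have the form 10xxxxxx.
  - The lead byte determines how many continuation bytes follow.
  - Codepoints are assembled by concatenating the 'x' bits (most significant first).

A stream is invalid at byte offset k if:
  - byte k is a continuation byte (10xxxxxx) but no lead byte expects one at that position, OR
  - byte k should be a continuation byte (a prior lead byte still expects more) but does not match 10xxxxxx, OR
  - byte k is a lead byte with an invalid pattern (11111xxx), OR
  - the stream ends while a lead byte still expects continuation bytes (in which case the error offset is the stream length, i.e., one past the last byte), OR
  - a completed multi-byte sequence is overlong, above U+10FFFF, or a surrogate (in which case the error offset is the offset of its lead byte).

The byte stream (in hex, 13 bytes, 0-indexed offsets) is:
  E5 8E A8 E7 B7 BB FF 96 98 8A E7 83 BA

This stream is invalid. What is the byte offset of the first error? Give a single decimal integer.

Answer: 6

Derivation:
Byte[0]=E5: 3-byte lead, need 2 cont bytes. acc=0x5
Byte[1]=8E: continuation. acc=(acc<<6)|0x0E=0x14E
Byte[2]=A8: continuation. acc=(acc<<6)|0x28=0x53A8
Completed: cp=U+53A8 (starts at byte 0)
Byte[3]=E7: 3-byte lead, need 2 cont bytes. acc=0x7
Byte[4]=B7: continuation. acc=(acc<<6)|0x37=0x1F7
Byte[5]=BB: continuation. acc=(acc<<6)|0x3B=0x7DFB
Completed: cp=U+7DFB (starts at byte 3)
Byte[6]=FF: INVALID lead byte (not 0xxx/110x/1110/11110)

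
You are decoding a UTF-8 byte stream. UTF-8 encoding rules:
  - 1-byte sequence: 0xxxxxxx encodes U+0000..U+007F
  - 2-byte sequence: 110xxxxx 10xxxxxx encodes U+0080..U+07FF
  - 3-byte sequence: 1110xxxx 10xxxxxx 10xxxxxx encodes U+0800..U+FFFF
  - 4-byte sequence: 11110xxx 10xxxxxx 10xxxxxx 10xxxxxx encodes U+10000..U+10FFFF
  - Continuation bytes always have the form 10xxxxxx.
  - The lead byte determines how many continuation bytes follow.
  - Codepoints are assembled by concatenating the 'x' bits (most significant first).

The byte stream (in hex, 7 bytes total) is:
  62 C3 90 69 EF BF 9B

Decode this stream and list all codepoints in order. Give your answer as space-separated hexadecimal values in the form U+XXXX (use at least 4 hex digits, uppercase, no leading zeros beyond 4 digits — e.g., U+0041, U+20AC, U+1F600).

Answer: U+0062 U+00D0 U+0069 U+FFDB

Derivation:
Byte[0]=62: 1-byte ASCII. cp=U+0062
Byte[1]=C3: 2-byte lead, need 1 cont bytes. acc=0x3
Byte[2]=90: continuation. acc=(acc<<6)|0x10=0xD0
Completed: cp=U+00D0 (starts at byte 1)
Byte[3]=69: 1-byte ASCII. cp=U+0069
Byte[4]=EF: 3-byte lead, need 2 cont bytes. acc=0xF
Byte[5]=BF: continuation. acc=(acc<<6)|0x3F=0x3FF
Byte[6]=9B: continuation. acc=(acc<<6)|0x1B=0xFFDB
Completed: cp=U+FFDB (starts at byte 4)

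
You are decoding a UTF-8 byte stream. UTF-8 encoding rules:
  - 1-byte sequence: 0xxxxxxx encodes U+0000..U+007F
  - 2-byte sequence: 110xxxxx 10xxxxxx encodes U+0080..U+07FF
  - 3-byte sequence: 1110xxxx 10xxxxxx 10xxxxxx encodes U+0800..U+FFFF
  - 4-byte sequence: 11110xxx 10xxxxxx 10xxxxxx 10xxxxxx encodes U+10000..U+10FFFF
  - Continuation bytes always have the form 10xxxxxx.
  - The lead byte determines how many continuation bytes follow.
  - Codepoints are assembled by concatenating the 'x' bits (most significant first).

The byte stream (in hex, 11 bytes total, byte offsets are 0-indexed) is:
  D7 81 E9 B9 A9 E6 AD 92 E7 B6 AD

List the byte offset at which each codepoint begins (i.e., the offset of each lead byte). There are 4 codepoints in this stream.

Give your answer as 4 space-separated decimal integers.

Answer: 0 2 5 8

Derivation:
Byte[0]=D7: 2-byte lead, need 1 cont bytes. acc=0x17
Byte[1]=81: continuation. acc=(acc<<6)|0x01=0x5C1
Completed: cp=U+05C1 (starts at byte 0)
Byte[2]=E9: 3-byte lead, need 2 cont bytes. acc=0x9
Byte[3]=B9: continuation. acc=(acc<<6)|0x39=0x279
Byte[4]=A9: continuation. acc=(acc<<6)|0x29=0x9E69
Completed: cp=U+9E69 (starts at byte 2)
Byte[5]=E6: 3-byte lead, need 2 cont bytes. acc=0x6
Byte[6]=AD: continuation. acc=(acc<<6)|0x2D=0x1AD
Byte[7]=92: continuation. acc=(acc<<6)|0x12=0x6B52
Completed: cp=U+6B52 (starts at byte 5)
Byte[8]=E7: 3-byte lead, need 2 cont bytes. acc=0x7
Byte[9]=B6: continuation. acc=(acc<<6)|0x36=0x1F6
Byte[10]=AD: continuation. acc=(acc<<6)|0x2D=0x7DAD
Completed: cp=U+7DAD (starts at byte 8)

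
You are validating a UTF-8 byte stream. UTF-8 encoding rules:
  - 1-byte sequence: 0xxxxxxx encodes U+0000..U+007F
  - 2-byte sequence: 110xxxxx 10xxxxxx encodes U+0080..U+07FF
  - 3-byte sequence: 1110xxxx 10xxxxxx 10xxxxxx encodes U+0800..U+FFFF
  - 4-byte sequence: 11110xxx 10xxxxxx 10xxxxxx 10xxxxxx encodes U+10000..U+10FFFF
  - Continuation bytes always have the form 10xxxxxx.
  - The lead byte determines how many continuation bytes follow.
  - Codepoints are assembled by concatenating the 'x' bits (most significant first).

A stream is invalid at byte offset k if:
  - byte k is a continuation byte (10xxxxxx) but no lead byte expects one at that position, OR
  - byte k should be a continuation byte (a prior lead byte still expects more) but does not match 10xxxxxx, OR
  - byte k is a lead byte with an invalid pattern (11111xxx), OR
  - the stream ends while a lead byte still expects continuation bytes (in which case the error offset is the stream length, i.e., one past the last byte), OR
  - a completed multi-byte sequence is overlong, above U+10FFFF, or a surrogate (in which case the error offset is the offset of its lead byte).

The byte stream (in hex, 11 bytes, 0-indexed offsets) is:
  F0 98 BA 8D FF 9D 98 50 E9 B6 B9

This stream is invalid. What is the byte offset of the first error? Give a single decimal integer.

Byte[0]=F0: 4-byte lead, need 3 cont bytes. acc=0x0
Byte[1]=98: continuation. acc=(acc<<6)|0x18=0x18
Byte[2]=BA: continuation. acc=(acc<<6)|0x3A=0x63A
Byte[3]=8D: continuation. acc=(acc<<6)|0x0D=0x18E8D
Completed: cp=U+18E8D (starts at byte 0)
Byte[4]=FF: INVALID lead byte (not 0xxx/110x/1110/11110)

Answer: 4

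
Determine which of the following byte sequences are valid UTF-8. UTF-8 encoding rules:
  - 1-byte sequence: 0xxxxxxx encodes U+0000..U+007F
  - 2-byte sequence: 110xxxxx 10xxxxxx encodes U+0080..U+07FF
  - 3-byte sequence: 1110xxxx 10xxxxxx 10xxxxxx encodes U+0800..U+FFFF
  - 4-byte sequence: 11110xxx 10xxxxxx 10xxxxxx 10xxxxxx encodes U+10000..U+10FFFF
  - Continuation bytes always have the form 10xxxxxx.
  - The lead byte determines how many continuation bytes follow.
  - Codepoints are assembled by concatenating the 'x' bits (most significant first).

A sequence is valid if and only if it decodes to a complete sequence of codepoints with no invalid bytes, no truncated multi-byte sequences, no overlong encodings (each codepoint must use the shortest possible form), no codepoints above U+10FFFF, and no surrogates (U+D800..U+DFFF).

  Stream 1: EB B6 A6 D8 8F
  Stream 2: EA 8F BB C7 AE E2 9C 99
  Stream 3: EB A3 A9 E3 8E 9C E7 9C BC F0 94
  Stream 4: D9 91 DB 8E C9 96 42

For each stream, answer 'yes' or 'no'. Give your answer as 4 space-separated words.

Answer: yes yes no yes

Derivation:
Stream 1: decodes cleanly. VALID
Stream 2: decodes cleanly. VALID
Stream 3: error at byte offset 11. INVALID
Stream 4: decodes cleanly. VALID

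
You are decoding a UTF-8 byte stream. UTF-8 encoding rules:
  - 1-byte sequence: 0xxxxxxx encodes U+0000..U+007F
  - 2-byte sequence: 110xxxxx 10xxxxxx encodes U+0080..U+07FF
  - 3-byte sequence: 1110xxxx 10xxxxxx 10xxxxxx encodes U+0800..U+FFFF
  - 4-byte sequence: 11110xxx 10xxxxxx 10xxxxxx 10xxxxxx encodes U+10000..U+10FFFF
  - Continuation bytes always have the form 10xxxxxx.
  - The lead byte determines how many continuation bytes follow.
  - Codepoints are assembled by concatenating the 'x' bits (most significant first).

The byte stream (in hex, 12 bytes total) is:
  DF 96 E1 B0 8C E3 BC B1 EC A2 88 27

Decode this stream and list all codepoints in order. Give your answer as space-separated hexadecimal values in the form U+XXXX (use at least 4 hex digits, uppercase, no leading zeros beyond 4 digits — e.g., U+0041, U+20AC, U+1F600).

Answer: U+07D6 U+1C0C U+3F31 U+C888 U+0027

Derivation:
Byte[0]=DF: 2-byte lead, need 1 cont bytes. acc=0x1F
Byte[1]=96: continuation. acc=(acc<<6)|0x16=0x7D6
Completed: cp=U+07D6 (starts at byte 0)
Byte[2]=E1: 3-byte lead, need 2 cont bytes. acc=0x1
Byte[3]=B0: continuation. acc=(acc<<6)|0x30=0x70
Byte[4]=8C: continuation. acc=(acc<<6)|0x0C=0x1C0C
Completed: cp=U+1C0C (starts at byte 2)
Byte[5]=E3: 3-byte lead, need 2 cont bytes. acc=0x3
Byte[6]=BC: continuation. acc=(acc<<6)|0x3C=0xFC
Byte[7]=B1: continuation. acc=(acc<<6)|0x31=0x3F31
Completed: cp=U+3F31 (starts at byte 5)
Byte[8]=EC: 3-byte lead, need 2 cont bytes. acc=0xC
Byte[9]=A2: continuation. acc=(acc<<6)|0x22=0x322
Byte[10]=88: continuation. acc=(acc<<6)|0x08=0xC888
Completed: cp=U+C888 (starts at byte 8)
Byte[11]=27: 1-byte ASCII. cp=U+0027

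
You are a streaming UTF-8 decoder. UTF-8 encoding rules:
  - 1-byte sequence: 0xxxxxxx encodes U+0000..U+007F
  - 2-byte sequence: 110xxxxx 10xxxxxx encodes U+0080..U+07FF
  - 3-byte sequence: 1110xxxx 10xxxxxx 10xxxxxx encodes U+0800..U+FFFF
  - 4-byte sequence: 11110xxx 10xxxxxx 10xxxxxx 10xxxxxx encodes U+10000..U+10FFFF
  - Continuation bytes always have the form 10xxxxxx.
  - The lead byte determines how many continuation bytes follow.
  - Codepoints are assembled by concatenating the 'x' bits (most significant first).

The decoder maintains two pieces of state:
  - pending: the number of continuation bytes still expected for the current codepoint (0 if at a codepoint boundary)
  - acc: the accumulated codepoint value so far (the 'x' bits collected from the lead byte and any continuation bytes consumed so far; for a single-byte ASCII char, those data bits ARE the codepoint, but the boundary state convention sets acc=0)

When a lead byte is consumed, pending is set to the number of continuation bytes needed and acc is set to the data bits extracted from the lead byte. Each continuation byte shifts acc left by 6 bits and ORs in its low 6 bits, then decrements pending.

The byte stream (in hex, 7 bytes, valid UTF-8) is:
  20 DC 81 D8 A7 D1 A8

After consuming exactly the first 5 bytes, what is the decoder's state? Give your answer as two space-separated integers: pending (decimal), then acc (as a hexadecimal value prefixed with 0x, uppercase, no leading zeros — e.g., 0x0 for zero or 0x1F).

Answer: 0 0x627

Derivation:
Byte[0]=20: 1-byte. pending=0, acc=0x0
Byte[1]=DC: 2-byte lead. pending=1, acc=0x1C
Byte[2]=81: continuation. acc=(acc<<6)|0x01=0x701, pending=0
Byte[3]=D8: 2-byte lead. pending=1, acc=0x18
Byte[4]=A7: continuation. acc=(acc<<6)|0x27=0x627, pending=0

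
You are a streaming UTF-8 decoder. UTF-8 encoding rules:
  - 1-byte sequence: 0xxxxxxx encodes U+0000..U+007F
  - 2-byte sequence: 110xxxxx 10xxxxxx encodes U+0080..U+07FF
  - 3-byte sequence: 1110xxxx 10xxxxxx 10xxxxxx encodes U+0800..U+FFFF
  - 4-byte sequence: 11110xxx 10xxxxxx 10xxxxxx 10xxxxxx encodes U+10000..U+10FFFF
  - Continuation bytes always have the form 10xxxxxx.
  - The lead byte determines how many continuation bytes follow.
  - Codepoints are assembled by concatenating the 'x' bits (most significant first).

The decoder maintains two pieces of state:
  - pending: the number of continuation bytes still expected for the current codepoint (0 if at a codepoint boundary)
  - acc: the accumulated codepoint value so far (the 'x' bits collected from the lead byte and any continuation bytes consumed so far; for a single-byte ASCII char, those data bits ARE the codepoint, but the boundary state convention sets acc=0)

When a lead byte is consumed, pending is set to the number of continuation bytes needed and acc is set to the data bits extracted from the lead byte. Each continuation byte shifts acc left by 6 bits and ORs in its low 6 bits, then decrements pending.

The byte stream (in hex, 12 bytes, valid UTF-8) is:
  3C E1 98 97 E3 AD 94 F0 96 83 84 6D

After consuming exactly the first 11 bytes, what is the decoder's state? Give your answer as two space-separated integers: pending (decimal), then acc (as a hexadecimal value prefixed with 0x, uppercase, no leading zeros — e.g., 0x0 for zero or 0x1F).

Answer: 0 0x160C4

Derivation:
Byte[0]=3C: 1-byte. pending=0, acc=0x0
Byte[1]=E1: 3-byte lead. pending=2, acc=0x1
Byte[2]=98: continuation. acc=(acc<<6)|0x18=0x58, pending=1
Byte[3]=97: continuation. acc=(acc<<6)|0x17=0x1617, pending=0
Byte[4]=E3: 3-byte lead. pending=2, acc=0x3
Byte[5]=AD: continuation. acc=(acc<<6)|0x2D=0xED, pending=1
Byte[6]=94: continuation. acc=(acc<<6)|0x14=0x3B54, pending=0
Byte[7]=F0: 4-byte lead. pending=3, acc=0x0
Byte[8]=96: continuation. acc=(acc<<6)|0x16=0x16, pending=2
Byte[9]=83: continuation. acc=(acc<<6)|0x03=0x583, pending=1
Byte[10]=84: continuation. acc=(acc<<6)|0x04=0x160C4, pending=0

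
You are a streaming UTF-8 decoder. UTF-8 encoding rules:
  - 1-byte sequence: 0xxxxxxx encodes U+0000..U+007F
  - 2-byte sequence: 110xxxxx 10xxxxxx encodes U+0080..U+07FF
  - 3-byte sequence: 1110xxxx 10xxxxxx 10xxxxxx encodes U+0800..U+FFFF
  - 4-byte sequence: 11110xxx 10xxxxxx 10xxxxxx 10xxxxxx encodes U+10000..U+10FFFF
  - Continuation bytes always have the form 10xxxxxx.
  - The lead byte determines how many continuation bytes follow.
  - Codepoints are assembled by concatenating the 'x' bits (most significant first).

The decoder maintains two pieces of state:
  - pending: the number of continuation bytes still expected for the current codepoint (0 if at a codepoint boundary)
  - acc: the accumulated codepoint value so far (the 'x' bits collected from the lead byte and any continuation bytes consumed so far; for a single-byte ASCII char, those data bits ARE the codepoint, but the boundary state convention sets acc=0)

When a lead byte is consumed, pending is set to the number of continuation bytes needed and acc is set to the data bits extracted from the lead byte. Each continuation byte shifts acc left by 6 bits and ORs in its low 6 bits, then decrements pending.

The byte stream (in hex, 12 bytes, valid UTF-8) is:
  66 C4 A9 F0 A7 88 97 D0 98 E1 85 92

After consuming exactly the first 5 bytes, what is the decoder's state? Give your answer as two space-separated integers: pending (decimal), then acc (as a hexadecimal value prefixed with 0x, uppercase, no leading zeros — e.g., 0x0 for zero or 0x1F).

Byte[0]=66: 1-byte. pending=0, acc=0x0
Byte[1]=C4: 2-byte lead. pending=1, acc=0x4
Byte[2]=A9: continuation. acc=(acc<<6)|0x29=0x129, pending=0
Byte[3]=F0: 4-byte lead. pending=3, acc=0x0
Byte[4]=A7: continuation. acc=(acc<<6)|0x27=0x27, pending=2

Answer: 2 0x27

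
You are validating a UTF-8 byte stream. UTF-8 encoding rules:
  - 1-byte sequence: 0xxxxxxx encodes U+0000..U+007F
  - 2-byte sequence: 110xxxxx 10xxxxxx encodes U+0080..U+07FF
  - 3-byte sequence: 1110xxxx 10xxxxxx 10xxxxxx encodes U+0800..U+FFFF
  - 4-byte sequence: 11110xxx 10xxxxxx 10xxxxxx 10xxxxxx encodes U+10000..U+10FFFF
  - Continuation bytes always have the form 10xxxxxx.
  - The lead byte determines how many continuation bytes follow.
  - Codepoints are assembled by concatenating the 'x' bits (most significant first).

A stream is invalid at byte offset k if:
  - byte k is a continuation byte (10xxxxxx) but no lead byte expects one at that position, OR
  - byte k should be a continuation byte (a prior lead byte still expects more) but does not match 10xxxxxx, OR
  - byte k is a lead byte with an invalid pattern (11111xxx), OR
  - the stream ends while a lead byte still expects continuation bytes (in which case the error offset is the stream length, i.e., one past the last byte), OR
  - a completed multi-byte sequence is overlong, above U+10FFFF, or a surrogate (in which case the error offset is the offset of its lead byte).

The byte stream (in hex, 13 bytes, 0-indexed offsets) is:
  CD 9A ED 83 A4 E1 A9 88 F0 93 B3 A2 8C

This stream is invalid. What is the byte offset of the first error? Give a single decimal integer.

Answer: 12

Derivation:
Byte[0]=CD: 2-byte lead, need 1 cont bytes. acc=0xD
Byte[1]=9A: continuation. acc=(acc<<6)|0x1A=0x35A
Completed: cp=U+035A (starts at byte 0)
Byte[2]=ED: 3-byte lead, need 2 cont bytes. acc=0xD
Byte[3]=83: continuation. acc=(acc<<6)|0x03=0x343
Byte[4]=A4: continuation. acc=(acc<<6)|0x24=0xD0E4
Completed: cp=U+D0E4 (starts at byte 2)
Byte[5]=E1: 3-byte lead, need 2 cont bytes. acc=0x1
Byte[6]=A9: continuation. acc=(acc<<6)|0x29=0x69
Byte[7]=88: continuation. acc=(acc<<6)|0x08=0x1A48
Completed: cp=U+1A48 (starts at byte 5)
Byte[8]=F0: 4-byte lead, need 3 cont bytes. acc=0x0
Byte[9]=93: continuation. acc=(acc<<6)|0x13=0x13
Byte[10]=B3: continuation. acc=(acc<<6)|0x33=0x4F3
Byte[11]=A2: continuation. acc=(acc<<6)|0x22=0x13CE2
Completed: cp=U+13CE2 (starts at byte 8)
Byte[12]=8C: INVALID lead byte (not 0xxx/110x/1110/11110)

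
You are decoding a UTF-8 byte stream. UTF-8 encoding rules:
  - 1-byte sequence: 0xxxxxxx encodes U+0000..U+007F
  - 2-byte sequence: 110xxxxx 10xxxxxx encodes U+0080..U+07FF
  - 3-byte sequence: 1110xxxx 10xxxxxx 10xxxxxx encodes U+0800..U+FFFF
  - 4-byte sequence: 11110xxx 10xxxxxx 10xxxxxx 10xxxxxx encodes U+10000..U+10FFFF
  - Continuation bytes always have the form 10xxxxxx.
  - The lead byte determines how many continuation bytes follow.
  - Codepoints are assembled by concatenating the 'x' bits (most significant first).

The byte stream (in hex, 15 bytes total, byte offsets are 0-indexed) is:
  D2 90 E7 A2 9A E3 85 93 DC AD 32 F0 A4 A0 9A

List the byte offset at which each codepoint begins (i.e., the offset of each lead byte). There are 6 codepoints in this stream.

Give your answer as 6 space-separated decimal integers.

Answer: 0 2 5 8 10 11

Derivation:
Byte[0]=D2: 2-byte lead, need 1 cont bytes. acc=0x12
Byte[1]=90: continuation. acc=(acc<<6)|0x10=0x490
Completed: cp=U+0490 (starts at byte 0)
Byte[2]=E7: 3-byte lead, need 2 cont bytes. acc=0x7
Byte[3]=A2: continuation. acc=(acc<<6)|0x22=0x1E2
Byte[4]=9A: continuation. acc=(acc<<6)|0x1A=0x789A
Completed: cp=U+789A (starts at byte 2)
Byte[5]=E3: 3-byte lead, need 2 cont bytes. acc=0x3
Byte[6]=85: continuation. acc=(acc<<6)|0x05=0xC5
Byte[7]=93: continuation. acc=(acc<<6)|0x13=0x3153
Completed: cp=U+3153 (starts at byte 5)
Byte[8]=DC: 2-byte lead, need 1 cont bytes. acc=0x1C
Byte[9]=AD: continuation. acc=(acc<<6)|0x2D=0x72D
Completed: cp=U+072D (starts at byte 8)
Byte[10]=32: 1-byte ASCII. cp=U+0032
Byte[11]=F0: 4-byte lead, need 3 cont bytes. acc=0x0
Byte[12]=A4: continuation. acc=(acc<<6)|0x24=0x24
Byte[13]=A0: continuation. acc=(acc<<6)|0x20=0x920
Byte[14]=9A: continuation. acc=(acc<<6)|0x1A=0x2481A
Completed: cp=U+2481A (starts at byte 11)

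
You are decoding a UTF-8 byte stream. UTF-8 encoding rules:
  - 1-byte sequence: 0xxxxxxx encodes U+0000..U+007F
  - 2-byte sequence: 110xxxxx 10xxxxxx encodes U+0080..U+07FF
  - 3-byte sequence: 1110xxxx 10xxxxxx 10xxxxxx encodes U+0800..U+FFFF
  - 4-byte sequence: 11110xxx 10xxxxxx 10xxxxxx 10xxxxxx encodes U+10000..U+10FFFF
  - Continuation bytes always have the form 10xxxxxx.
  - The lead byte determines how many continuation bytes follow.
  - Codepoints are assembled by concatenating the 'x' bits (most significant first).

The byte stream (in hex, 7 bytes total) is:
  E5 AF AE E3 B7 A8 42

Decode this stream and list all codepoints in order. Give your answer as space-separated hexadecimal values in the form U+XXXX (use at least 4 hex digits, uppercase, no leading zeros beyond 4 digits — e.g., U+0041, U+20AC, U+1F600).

Answer: U+5BEE U+3DE8 U+0042

Derivation:
Byte[0]=E5: 3-byte lead, need 2 cont bytes. acc=0x5
Byte[1]=AF: continuation. acc=(acc<<6)|0x2F=0x16F
Byte[2]=AE: continuation. acc=(acc<<6)|0x2E=0x5BEE
Completed: cp=U+5BEE (starts at byte 0)
Byte[3]=E3: 3-byte lead, need 2 cont bytes. acc=0x3
Byte[4]=B7: continuation. acc=(acc<<6)|0x37=0xF7
Byte[5]=A8: continuation. acc=(acc<<6)|0x28=0x3DE8
Completed: cp=U+3DE8 (starts at byte 3)
Byte[6]=42: 1-byte ASCII. cp=U+0042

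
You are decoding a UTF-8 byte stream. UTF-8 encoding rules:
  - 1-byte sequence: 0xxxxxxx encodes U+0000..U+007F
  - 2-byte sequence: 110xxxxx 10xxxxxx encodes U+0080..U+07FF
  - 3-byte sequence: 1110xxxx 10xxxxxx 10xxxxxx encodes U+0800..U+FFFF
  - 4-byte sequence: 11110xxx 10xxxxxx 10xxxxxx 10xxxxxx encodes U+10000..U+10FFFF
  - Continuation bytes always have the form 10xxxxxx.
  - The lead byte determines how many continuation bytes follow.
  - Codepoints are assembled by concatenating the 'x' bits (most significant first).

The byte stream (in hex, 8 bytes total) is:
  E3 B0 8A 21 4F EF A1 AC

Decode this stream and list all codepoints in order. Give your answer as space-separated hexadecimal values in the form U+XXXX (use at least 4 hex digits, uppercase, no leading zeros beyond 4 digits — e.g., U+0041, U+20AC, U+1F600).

Byte[0]=E3: 3-byte lead, need 2 cont bytes. acc=0x3
Byte[1]=B0: continuation. acc=(acc<<6)|0x30=0xF0
Byte[2]=8A: continuation. acc=(acc<<6)|0x0A=0x3C0A
Completed: cp=U+3C0A (starts at byte 0)
Byte[3]=21: 1-byte ASCII. cp=U+0021
Byte[4]=4F: 1-byte ASCII. cp=U+004F
Byte[5]=EF: 3-byte lead, need 2 cont bytes. acc=0xF
Byte[6]=A1: continuation. acc=(acc<<6)|0x21=0x3E1
Byte[7]=AC: continuation. acc=(acc<<6)|0x2C=0xF86C
Completed: cp=U+F86C (starts at byte 5)

Answer: U+3C0A U+0021 U+004F U+F86C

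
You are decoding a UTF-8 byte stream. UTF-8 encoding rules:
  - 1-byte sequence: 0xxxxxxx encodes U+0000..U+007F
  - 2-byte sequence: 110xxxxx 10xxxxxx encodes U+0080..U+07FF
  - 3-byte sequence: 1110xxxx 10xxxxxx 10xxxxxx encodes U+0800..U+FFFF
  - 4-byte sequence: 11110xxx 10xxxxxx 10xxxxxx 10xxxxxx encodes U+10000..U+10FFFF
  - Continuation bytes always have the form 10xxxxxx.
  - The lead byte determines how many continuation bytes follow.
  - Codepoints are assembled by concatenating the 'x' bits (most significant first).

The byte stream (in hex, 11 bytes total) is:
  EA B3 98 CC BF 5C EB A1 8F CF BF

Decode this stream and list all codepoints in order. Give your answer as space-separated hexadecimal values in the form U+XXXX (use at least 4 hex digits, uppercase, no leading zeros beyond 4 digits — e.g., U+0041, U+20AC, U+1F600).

Byte[0]=EA: 3-byte lead, need 2 cont bytes. acc=0xA
Byte[1]=B3: continuation. acc=(acc<<6)|0x33=0x2B3
Byte[2]=98: continuation. acc=(acc<<6)|0x18=0xACD8
Completed: cp=U+ACD8 (starts at byte 0)
Byte[3]=CC: 2-byte lead, need 1 cont bytes. acc=0xC
Byte[4]=BF: continuation. acc=(acc<<6)|0x3F=0x33F
Completed: cp=U+033F (starts at byte 3)
Byte[5]=5C: 1-byte ASCII. cp=U+005C
Byte[6]=EB: 3-byte lead, need 2 cont bytes. acc=0xB
Byte[7]=A1: continuation. acc=(acc<<6)|0x21=0x2E1
Byte[8]=8F: continuation. acc=(acc<<6)|0x0F=0xB84F
Completed: cp=U+B84F (starts at byte 6)
Byte[9]=CF: 2-byte lead, need 1 cont bytes. acc=0xF
Byte[10]=BF: continuation. acc=(acc<<6)|0x3F=0x3FF
Completed: cp=U+03FF (starts at byte 9)

Answer: U+ACD8 U+033F U+005C U+B84F U+03FF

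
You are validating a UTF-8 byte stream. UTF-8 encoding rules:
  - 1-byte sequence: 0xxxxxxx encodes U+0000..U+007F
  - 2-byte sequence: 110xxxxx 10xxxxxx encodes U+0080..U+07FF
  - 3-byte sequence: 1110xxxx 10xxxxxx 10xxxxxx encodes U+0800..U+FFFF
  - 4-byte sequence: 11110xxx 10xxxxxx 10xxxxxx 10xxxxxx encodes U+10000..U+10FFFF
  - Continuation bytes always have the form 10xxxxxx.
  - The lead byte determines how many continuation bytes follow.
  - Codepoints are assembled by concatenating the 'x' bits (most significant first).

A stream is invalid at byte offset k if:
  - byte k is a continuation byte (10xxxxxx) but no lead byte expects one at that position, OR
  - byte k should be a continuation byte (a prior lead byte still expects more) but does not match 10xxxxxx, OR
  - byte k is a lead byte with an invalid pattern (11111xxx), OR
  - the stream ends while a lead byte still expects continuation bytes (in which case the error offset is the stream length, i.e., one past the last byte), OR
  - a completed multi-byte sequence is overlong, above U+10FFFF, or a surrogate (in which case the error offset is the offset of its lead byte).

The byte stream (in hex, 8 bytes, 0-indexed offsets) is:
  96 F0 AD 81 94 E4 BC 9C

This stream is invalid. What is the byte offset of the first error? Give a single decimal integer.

Byte[0]=96: INVALID lead byte (not 0xxx/110x/1110/11110)

Answer: 0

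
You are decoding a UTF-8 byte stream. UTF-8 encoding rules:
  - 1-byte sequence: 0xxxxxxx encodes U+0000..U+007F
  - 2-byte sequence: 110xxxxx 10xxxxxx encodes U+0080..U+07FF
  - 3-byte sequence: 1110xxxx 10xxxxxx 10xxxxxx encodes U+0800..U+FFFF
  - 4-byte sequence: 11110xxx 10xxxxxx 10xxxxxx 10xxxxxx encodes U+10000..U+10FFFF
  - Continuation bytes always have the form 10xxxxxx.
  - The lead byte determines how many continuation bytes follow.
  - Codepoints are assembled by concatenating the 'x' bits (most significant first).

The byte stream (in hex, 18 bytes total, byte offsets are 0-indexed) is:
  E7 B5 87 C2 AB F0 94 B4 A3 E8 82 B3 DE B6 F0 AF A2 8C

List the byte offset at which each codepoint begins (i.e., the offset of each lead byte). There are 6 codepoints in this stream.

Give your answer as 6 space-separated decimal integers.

Byte[0]=E7: 3-byte lead, need 2 cont bytes. acc=0x7
Byte[1]=B5: continuation. acc=(acc<<6)|0x35=0x1F5
Byte[2]=87: continuation. acc=(acc<<6)|0x07=0x7D47
Completed: cp=U+7D47 (starts at byte 0)
Byte[3]=C2: 2-byte lead, need 1 cont bytes. acc=0x2
Byte[4]=AB: continuation. acc=(acc<<6)|0x2B=0xAB
Completed: cp=U+00AB (starts at byte 3)
Byte[5]=F0: 4-byte lead, need 3 cont bytes. acc=0x0
Byte[6]=94: continuation. acc=(acc<<6)|0x14=0x14
Byte[7]=B4: continuation. acc=(acc<<6)|0x34=0x534
Byte[8]=A3: continuation. acc=(acc<<6)|0x23=0x14D23
Completed: cp=U+14D23 (starts at byte 5)
Byte[9]=E8: 3-byte lead, need 2 cont bytes. acc=0x8
Byte[10]=82: continuation. acc=(acc<<6)|0x02=0x202
Byte[11]=B3: continuation. acc=(acc<<6)|0x33=0x80B3
Completed: cp=U+80B3 (starts at byte 9)
Byte[12]=DE: 2-byte lead, need 1 cont bytes. acc=0x1E
Byte[13]=B6: continuation. acc=(acc<<6)|0x36=0x7B6
Completed: cp=U+07B6 (starts at byte 12)
Byte[14]=F0: 4-byte lead, need 3 cont bytes. acc=0x0
Byte[15]=AF: continuation. acc=(acc<<6)|0x2F=0x2F
Byte[16]=A2: continuation. acc=(acc<<6)|0x22=0xBE2
Byte[17]=8C: continuation. acc=(acc<<6)|0x0C=0x2F88C
Completed: cp=U+2F88C (starts at byte 14)

Answer: 0 3 5 9 12 14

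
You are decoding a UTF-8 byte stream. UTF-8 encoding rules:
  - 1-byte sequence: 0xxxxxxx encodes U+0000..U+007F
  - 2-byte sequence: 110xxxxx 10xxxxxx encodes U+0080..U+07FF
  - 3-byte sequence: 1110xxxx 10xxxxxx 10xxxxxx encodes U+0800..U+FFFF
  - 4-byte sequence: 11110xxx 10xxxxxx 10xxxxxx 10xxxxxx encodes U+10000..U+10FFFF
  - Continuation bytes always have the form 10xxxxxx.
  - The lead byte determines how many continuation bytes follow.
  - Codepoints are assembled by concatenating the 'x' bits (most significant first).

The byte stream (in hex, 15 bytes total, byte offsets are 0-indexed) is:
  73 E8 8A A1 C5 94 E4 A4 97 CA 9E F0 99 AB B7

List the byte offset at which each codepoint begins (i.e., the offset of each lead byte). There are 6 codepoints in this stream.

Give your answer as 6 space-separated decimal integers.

Answer: 0 1 4 6 9 11

Derivation:
Byte[0]=73: 1-byte ASCII. cp=U+0073
Byte[1]=E8: 3-byte lead, need 2 cont bytes. acc=0x8
Byte[2]=8A: continuation. acc=(acc<<6)|0x0A=0x20A
Byte[3]=A1: continuation. acc=(acc<<6)|0x21=0x82A1
Completed: cp=U+82A1 (starts at byte 1)
Byte[4]=C5: 2-byte lead, need 1 cont bytes. acc=0x5
Byte[5]=94: continuation. acc=(acc<<6)|0x14=0x154
Completed: cp=U+0154 (starts at byte 4)
Byte[6]=E4: 3-byte lead, need 2 cont bytes. acc=0x4
Byte[7]=A4: continuation. acc=(acc<<6)|0x24=0x124
Byte[8]=97: continuation. acc=(acc<<6)|0x17=0x4917
Completed: cp=U+4917 (starts at byte 6)
Byte[9]=CA: 2-byte lead, need 1 cont bytes. acc=0xA
Byte[10]=9E: continuation. acc=(acc<<6)|0x1E=0x29E
Completed: cp=U+029E (starts at byte 9)
Byte[11]=F0: 4-byte lead, need 3 cont bytes. acc=0x0
Byte[12]=99: continuation. acc=(acc<<6)|0x19=0x19
Byte[13]=AB: continuation. acc=(acc<<6)|0x2B=0x66B
Byte[14]=B7: continuation. acc=(acc<<6)|0x37=0x19AF7
Completed: cp=U+19AF7 (starts at byte 11)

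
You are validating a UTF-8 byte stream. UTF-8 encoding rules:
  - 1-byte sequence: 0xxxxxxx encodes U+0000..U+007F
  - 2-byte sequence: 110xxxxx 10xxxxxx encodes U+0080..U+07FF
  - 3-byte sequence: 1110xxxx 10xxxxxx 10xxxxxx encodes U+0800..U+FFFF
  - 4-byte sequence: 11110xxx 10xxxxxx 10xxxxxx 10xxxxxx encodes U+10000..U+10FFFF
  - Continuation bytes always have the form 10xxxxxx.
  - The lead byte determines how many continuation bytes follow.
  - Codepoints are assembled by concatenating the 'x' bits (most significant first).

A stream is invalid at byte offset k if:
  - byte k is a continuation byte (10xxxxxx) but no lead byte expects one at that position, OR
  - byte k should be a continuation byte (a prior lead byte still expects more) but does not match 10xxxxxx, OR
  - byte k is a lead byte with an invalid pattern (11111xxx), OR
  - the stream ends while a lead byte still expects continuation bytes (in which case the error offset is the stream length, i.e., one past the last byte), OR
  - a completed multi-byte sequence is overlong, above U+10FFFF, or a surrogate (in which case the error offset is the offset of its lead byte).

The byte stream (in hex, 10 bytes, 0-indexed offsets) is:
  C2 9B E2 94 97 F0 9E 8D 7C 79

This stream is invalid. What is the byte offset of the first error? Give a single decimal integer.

Byte[0]=C2: 2-byte lead, need 1 cont bytes. acc=0x2
Byte[1]=9B: continuation. acc=(acc<<6)|0x1B=0x9B
Completed: cp=U+009B (starts at byte 0)
Byte[2]=E2: 3-byte lead, need 2 cont bytes. acc=0x2
Byte[3]=94: continuation. acc=(acc<<6)|0x14=0x94
Byte[4]=97: continuation. acc=(acc<<6)|0x17=0x2517
Completed: cp=U+2517 (starts at byte 2)
Byte[5]=F0: 4-byte lead, need 3 cont bytes. acc=0x0
Byte[6]=9E: continuation. acc=(acc<<6)|0x1E=0x1E
Byte[7]=8D: continuation. acc=(acc<<6)|0x0D=0x78D
Byte[8]=7C: expected 10xxxxxx continuation. INVALID

Answer: 8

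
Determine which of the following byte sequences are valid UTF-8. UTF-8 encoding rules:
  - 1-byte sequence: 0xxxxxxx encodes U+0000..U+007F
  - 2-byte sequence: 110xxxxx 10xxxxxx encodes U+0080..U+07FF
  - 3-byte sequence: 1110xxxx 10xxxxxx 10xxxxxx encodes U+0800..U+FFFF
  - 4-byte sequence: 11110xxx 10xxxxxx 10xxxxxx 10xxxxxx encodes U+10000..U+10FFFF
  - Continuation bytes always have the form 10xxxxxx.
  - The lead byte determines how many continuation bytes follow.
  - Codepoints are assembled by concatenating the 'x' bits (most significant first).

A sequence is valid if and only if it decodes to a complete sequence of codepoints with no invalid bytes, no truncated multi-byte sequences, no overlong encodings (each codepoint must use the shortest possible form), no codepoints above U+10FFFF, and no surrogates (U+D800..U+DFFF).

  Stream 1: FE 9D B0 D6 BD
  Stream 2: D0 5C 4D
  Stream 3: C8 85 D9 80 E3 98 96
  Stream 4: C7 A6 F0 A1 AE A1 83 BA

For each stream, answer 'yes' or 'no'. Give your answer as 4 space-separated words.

Answer: no no yes no

Derivation:
Stream 1: error at byte offset 0. INVALID
Stream 2: error at byte offset 1. INVALID
Stream 3: decodes cleanly. VALID
Stream 4: error at byte offset 6. INVALID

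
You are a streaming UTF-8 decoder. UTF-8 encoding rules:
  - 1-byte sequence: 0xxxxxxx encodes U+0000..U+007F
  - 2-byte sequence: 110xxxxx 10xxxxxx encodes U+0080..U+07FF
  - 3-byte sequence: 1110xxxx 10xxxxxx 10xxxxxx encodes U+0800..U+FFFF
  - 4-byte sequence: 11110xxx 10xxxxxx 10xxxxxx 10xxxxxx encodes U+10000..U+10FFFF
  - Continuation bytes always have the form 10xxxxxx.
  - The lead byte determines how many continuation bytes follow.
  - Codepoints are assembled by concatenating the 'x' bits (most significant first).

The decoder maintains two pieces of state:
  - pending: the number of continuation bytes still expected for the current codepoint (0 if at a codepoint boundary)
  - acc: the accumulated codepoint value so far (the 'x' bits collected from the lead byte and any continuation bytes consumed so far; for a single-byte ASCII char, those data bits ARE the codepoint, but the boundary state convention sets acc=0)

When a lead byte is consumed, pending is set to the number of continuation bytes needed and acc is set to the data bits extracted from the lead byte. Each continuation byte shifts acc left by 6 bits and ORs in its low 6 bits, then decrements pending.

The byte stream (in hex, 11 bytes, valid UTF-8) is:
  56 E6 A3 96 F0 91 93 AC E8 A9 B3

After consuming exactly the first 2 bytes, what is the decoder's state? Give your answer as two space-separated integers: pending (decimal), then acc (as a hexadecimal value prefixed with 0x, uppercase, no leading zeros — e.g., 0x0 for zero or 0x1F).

Answer: 2 0x6

Derivation:
Byte[0]=56: 1-byte. pending=0, acc=0x0
Byte[1]=E6: 3-byte lead. pending=2, acc=0x6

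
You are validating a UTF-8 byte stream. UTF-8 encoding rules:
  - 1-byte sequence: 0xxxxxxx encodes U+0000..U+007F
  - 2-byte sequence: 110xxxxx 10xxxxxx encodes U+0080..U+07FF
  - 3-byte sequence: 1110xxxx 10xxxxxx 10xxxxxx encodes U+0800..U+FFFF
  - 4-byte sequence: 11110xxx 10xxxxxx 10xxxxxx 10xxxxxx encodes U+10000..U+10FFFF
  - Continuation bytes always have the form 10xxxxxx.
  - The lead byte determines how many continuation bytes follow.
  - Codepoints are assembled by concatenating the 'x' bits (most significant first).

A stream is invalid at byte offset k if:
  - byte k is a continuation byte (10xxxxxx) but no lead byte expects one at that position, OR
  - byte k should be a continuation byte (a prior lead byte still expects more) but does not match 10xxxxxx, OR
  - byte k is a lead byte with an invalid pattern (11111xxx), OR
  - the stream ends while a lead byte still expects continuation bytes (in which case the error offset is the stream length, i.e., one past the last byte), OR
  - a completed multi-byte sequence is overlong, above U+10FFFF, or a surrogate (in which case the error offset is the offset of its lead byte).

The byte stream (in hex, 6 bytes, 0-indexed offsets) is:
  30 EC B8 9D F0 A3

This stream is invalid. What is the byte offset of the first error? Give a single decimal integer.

Byte[0]=30: 1-byte ASCII. cp=U+0030
Byte[1]=EC: 3-byte lead, need 2 cont bytes. acc=0xC
Byte[2]=B8: continuation. acc=(acc<<6)|0x38=0x338
Byte[3]=9D: continuation. acc=(acc<<6)|0x1D=0xCE1D
Completed: cp=U+CE1D (starts at byte 1)
Byte[4]=F0: 4-byte lead, need 3 cont bytes. acc=0x0
Byte[5]=A3: continuation. acc=(acc<<6)|0x23=0x23
Byte[6]: stream ended, expected continuation. INVALID

Answer: 6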